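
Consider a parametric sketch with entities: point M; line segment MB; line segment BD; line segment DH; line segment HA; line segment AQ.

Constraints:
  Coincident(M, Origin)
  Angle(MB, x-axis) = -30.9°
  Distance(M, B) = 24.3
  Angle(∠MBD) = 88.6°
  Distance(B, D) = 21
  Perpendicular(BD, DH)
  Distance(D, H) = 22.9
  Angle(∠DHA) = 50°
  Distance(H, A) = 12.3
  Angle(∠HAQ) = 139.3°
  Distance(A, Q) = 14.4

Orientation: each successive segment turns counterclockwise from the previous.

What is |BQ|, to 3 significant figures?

9.28

M is at the origin; MB runs at -30.9° with length 24.3, so B = (20.9, -12.5). ∠MBD = 88.6° gives BD at 60.5° from the x-axis; with |BD| = 21.0, D = (31.2, 5.80). The perpendicularity gives DH at right angles to BD, so DH runs at 150°; with |DH| = 22.9, H = (11.3, 17.1). ∠DHA = 50.0° gives HA at -79.5° from the x-axis; with |HA| = 12.3, A = (13.5, 4.98). ∠HAQ = 139.3° gives AQ at -38.8° from the x-axis; with |AQ| = 14.4, Q = (24.7, -4.04). Then |BQ| = |Q − B| = 9.28.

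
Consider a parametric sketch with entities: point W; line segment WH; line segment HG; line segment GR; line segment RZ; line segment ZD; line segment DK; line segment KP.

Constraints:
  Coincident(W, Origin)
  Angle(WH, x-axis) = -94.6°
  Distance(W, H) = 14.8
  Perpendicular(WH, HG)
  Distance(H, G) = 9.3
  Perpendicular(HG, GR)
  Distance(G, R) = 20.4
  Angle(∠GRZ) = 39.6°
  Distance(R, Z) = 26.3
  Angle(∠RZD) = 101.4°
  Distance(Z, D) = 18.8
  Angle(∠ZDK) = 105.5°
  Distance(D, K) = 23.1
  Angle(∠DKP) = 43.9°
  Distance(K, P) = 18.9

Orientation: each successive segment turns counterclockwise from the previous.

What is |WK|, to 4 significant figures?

32.49

W is at the origin; WH runs at -94.6° with length 14.8, so H = (-1.187, -14.75). WH ⟂ HG, so HG runs at -4.600°; with |HG| = 9.3, G = (8.083, -15.50). HG ⟂ GR, so GR runs at 85.40°; with |GR| = 20.4, R = (9.719, 4.836). ∠GRZ = 39.6° gives RZ at -134.2° from the x-axis; with |RZ| = 26.3, Z = (-8.616, -14.02). ∠RZD = 101.4° gives ZD at -55.60° from the x-axis; with |ZD| = 18.8, D = (2.005, -29.53). ∠ZDK = 105.5° gives DK at 18.90° from the x-axis; with |DK| = 23.1, K = (23.86, -22.05). Then |WK| = |K − W| = 32.49.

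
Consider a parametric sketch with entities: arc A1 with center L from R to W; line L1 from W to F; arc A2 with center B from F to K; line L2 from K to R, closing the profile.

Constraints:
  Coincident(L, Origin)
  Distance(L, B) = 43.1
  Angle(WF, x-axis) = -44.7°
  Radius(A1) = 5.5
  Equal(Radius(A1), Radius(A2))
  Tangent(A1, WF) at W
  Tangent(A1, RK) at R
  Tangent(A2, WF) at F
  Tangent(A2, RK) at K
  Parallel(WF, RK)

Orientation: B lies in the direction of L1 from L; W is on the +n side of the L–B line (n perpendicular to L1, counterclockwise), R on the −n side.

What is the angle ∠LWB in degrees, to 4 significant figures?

82.73°

L is at the origin and B lies 43.1 along u from L, so B = 43.1·u = (30.64, -30.32). Tangency of A1 to both parallel lines with radius 5.5 puts W and R at L ± 5.5·n: W = (3.869, 3.909), R = (-3.869, -3.909). Then cos ∠LWB = WL·WB / (|WL||WB|), giving 82.73°.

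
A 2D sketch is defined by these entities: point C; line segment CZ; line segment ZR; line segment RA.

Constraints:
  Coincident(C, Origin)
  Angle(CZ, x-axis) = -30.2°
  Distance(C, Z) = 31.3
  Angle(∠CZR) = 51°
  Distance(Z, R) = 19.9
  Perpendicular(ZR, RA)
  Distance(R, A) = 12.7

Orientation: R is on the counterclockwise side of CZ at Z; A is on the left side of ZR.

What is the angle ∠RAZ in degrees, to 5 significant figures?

57.454°

C is at the origin; CZ runs at -30.2° with length 31.3, so Z = 31.3·(cos -30.2°, sin -30.2°) = (27.052, -15.745). ∠CZR = 51.0°, so ZR runs at -30.2° + (180° − 51.0°) = 98.800° from the x-axis; with |ZR| = 19.9, R = Z + 19.9·(cos 98.800°, sin 98.800°) = (24.007, 3.9212). ZR is perpendicular to RA; with |RA| = 12.7 on the left of ZR, A = R + 12.7·(-0.98823, -0.15299) = (11.457, 1.9783). Then cos ∠RAZ = AR·AZ / (|AR||AZ|), giving 57.454°.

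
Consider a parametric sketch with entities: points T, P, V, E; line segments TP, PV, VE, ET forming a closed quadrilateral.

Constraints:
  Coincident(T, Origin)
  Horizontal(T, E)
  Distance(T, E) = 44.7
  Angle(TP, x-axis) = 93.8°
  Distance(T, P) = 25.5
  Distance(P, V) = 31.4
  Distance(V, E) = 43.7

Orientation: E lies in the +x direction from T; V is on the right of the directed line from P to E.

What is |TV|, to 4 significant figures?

5.968

Checks: |PV| = 31.40 ✓; |VE| = 43.70 ✓.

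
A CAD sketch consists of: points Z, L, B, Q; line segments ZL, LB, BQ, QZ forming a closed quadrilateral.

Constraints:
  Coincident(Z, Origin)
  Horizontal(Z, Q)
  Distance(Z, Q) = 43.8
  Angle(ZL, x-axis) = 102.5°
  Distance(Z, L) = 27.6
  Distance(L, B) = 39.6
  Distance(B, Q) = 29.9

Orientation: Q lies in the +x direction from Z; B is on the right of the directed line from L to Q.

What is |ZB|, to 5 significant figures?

16.203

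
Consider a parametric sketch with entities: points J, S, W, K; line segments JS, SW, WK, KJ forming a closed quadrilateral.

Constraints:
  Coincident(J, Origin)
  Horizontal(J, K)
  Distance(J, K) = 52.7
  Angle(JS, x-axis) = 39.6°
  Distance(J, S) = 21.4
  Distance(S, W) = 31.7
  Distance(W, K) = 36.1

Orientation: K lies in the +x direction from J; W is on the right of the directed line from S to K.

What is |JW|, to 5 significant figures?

27.647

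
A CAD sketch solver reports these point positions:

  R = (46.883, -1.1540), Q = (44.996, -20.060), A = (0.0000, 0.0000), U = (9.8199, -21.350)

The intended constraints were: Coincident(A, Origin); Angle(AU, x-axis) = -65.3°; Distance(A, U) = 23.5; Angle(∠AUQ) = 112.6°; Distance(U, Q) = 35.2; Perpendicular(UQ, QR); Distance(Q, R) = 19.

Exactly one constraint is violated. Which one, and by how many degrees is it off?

Perpendicular(UQ, QR) — off by 7.80°.

A = (0.00, 0.00) ✓; AU at -65.30° ✓; |AU| = 23.50 ✓; ∠AUQ = 112.6° ✓; |UQ| = 35.20 ✓; ∠(UQ, QR) = 82.20° ✗; |QR| = 19.00 ✓.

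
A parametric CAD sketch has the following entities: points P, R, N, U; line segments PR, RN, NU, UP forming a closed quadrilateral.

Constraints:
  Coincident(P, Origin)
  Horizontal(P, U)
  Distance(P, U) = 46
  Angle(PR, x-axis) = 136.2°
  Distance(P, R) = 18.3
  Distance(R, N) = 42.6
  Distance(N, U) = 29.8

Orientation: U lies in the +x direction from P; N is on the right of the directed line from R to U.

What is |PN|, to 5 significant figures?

24.405

Checks: |RN| = 42.60 ✓; |NU| = 29.80 ✓.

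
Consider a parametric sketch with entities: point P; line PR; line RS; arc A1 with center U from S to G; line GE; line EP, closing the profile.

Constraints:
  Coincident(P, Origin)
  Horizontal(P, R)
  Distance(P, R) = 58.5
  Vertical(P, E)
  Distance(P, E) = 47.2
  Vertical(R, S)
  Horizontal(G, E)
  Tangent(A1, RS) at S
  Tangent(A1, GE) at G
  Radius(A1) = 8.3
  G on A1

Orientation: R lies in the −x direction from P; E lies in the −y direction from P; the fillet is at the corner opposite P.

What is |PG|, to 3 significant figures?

68.9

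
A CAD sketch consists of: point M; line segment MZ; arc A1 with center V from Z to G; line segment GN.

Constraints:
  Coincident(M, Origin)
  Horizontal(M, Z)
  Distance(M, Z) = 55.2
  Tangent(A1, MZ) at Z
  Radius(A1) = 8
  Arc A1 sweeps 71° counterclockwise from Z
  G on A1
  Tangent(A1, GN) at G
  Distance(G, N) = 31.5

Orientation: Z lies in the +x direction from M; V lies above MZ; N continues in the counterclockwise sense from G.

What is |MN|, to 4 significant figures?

81.05

M is at the origin; MZ is horizontal with |MZ| = 55.2 and Z on the +x side, so Z = (55.20, 0.000). A1 meets MZ tangentially, so VZ is at right angles to MZ, so V = Z + (0, 8) = (55.20, 8.000). On A1, Z sits at bearing -90° from V; a 71° counterclockwise sweep puts G at bearing -19°, so G = V + 8.0·(cos -19°, sin -19°) = (62.76, 5.395). The tangent condition forces VG to be normal to GN, so GN runs along (−sin -19°, cos -19°); with |GN| = 31.5, N = (73.02, 35.18). Then |MN| = |N − M| = 81.05.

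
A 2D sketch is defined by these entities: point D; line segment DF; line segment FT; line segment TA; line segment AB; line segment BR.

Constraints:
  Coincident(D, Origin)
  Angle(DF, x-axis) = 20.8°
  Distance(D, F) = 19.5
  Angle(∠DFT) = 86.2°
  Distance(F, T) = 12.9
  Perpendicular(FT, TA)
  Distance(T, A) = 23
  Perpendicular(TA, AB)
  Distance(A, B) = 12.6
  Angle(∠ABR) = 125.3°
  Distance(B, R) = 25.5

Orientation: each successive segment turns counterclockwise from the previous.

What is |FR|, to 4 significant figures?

14.60

The perpendicularity gives AB at right angles to TA, so AB runs at -65.40°; with |AB| = 12.6, B = (-2.808, -2.377). ∠ABR = 125.3° gives BR at -10.70° from the x-axis; with |BR| = 25.5, R = (22.25, -7.112). Then |FR| = |R − F| = 14.60.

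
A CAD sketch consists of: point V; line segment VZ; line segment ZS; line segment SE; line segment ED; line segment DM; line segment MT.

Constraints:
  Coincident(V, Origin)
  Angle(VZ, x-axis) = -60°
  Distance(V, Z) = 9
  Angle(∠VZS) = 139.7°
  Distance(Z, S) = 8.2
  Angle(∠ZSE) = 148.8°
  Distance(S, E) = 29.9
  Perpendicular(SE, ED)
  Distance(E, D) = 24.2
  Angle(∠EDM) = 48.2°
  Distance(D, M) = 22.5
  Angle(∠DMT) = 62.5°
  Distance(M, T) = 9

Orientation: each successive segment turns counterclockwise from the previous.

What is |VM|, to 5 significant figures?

23.273

V is at the origin; VZ runs at -60.0° with length 9.0, so Z = (4.5000, -7.7942). ∠VZS = 139.7° gives ZS at -19.700° from the x-axis; with |ZS| = 8.2, S = (12.220, -10.558). ∠ZSE = 148.8° gives SE at 11.500° from the x-axis; with |SE| = 29.9, E = (41.520, -4.5973). SE ⟂ ED, so ED runs at 101.50°; with |ED| = 24.2, D = (36.695, 19.117). ∠EDM = 48.2° gives DM at -126.70° from the x-axis; with |DM| = 22.5, M = (23.249, 1.0769). Then |VM| = |M − V| = 23.273.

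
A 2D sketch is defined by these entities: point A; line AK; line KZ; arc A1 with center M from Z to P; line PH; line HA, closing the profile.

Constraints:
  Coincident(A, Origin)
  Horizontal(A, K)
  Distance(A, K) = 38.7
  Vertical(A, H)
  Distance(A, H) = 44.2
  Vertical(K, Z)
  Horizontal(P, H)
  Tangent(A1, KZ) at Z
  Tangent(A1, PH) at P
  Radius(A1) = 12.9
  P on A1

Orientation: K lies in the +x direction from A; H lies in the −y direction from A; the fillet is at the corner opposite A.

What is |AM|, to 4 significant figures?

40.56

A is at the origin; AK is horizontal with |AK| = 38.7 and K on the +x side, so K = (38.70, 0.000). AH is vertical with |AH| = 44.2 and H on the −y side, so H = (0.000, -44.20). The virtual corner opposite A is at (38.70, -44.20). The tangent condition forces MZ to be normal to KZ and since A1 is tangent to PH there, MP ⟂ PH, with radius 12.9, so the center M sits 12.9 in from both sides at M = (25.80, -31.30). Then |AM| = |M − A| = 40.56.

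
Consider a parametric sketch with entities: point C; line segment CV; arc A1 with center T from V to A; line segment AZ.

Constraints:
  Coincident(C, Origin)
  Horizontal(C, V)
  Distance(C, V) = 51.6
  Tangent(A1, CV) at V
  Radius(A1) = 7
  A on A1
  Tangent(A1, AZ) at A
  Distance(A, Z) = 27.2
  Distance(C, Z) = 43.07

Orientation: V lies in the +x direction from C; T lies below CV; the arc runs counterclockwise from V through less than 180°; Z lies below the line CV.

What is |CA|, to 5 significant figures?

45.548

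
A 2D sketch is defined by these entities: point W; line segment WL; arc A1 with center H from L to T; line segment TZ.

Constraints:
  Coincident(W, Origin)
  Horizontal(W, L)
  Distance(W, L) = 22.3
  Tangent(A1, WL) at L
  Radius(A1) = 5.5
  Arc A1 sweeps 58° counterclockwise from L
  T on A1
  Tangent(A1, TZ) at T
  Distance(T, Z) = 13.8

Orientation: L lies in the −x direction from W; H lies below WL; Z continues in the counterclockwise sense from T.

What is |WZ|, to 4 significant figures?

37.14

W is at the origin; W and L share the same y with |WL| = 22.3 and L on the −x side, so L = (-22.30, 0.000). A1 meets WL tangentially, so HL is at right angles to WL, so H = L + (0, -5.5) = (-22.30, -5.500). On A1, L sits at bearing 90° from H; a 58° counterclockwise sweep puts T at bearing 148°, so T = H + 5.5·(cos 148°, sin 148°) = (-26.96, -2.585). A1 meets TZ tangentially, so HT is at right angles to TZ, so TZ runs along (−sin 148°, cos 148°); with |TZ| = 13.8, Z = (-34.28, -14.29). Then |WZ| = |Z − W| = 37.14.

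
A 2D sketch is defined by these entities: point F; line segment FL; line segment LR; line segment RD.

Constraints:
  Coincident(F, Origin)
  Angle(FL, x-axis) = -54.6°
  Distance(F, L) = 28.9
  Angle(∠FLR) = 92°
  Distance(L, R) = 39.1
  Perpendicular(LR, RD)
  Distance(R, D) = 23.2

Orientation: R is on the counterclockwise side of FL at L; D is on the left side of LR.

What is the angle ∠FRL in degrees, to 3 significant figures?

35.8°

F is at the origin; FL runs at -54.6° with length 28.9, so L = 28.9·(cos -54.6°, sin -54.6°) = (16.7, -23.6). ∠FLR = 92.0°, so LR runs at -54.6° + (180° − 92.0°) = 33.4° from the x-axis; with |LR| = 39.1, R = L + 39.1·(cos 33.4°, sin 33.4°) = (49.4, -2.03). Then cos ∠FRL = RF·RL / (|RF||RL|), giving 35.8°.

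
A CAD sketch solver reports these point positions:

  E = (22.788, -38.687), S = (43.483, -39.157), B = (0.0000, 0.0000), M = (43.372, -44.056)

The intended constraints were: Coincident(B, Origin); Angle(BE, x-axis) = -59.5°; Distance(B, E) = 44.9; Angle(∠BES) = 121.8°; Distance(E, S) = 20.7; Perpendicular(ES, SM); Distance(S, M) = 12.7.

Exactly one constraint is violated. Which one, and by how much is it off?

Distance(S, M) = 12.7 — off by 7.80.

B = (0.00, 0.00) ✓; BE at -59.50° ✓; |BE| = 44.90 ✓; ∠BES = 121.8° ✓; |ES| = 20.70 ✓; ∠(ES, SM) = 90.00° ✓; |SM| = 4.900 ✗.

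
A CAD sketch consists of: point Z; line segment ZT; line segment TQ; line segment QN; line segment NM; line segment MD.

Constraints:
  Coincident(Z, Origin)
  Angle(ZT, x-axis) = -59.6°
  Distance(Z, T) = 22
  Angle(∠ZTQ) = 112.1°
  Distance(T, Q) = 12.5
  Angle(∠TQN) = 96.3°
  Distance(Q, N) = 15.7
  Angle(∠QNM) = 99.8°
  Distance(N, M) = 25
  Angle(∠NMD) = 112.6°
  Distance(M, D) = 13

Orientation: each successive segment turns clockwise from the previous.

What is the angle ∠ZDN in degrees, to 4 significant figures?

33.93°

∠QNM = 99.8° gives NM at 68.60° from the x-axis; with |NM| = 25.0, M = (-0.7841, 2.517). ∠NMD = 112.6° gives MD at 1.200° from the x-axis; with |MD| = 13.0, D = (12.21, 2.789). Then cos ∠ZDN = DZ·DN / (|DZ||DN|), giving 33.93°.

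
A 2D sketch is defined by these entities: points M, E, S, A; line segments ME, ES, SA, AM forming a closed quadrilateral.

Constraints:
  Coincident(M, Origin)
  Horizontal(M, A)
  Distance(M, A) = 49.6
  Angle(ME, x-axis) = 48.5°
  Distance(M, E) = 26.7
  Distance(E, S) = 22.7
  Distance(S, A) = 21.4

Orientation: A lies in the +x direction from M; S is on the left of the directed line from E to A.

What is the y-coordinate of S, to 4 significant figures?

19.31

Checks: |ES| = 22.70 ✓; |SA| = 21.40 ✓.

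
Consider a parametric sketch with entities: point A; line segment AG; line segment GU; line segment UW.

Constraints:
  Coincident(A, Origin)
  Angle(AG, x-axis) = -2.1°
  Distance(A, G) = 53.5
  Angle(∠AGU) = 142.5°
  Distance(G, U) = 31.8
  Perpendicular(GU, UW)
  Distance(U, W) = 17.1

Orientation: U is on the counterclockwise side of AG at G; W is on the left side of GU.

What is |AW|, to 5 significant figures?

75.839

A is at the origin; AG runs at -2.1° with length 53.5, so G = 53.5·(cos -2.1°, sin -2.1°) = (53.464, -1.9604). ∠AGU = 142.5°, so GU runs at -2.1° + (180° − 142.5°) = 35.400° from the x-axis; with |GU| = 31.8, U = G + 31.8·(cos 35.400°, sin 35.400°) = (79.385, 16.461). GU is perpendicular to UW; with |UW| = 17.1 on the left of GU, W = U + 17.1·(-0.57928, 0.81513) = (69.479, 30.399). Then |AW| = |W − A| = 75.839.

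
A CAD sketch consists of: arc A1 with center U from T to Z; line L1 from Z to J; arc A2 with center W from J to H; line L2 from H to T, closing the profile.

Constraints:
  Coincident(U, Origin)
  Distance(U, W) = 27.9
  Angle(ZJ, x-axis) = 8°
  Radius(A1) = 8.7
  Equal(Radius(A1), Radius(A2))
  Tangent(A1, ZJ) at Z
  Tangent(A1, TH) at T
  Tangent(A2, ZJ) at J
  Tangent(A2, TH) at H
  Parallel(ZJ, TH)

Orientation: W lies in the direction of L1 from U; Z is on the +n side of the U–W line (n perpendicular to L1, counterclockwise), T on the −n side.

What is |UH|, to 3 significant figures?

29.2

The slot axis is L1's direction at 8.0°, so u = (cos 8.0°, sin 8.0°) = (0.990, 0.139) and n = (−sin 8.0°, cos 8.0°) = (-0.139, 0.990). U is at the origin and W lies 27.9 along u from U, so W = 27.9·u = (27.6, 3.88). Tangency of A1 to both parallel lines with radius 8.7 puts Z and T at U ± 8.7·n: Z = (-1.21, 8.62), T = (1.21, -8.62). Equal radii place J and H the same way about W: J = W + 8.7·n = (26.4, 12.5), H = W − 8.7·n = (28.8, -4.73). Then |UH| = |H − U| = 29.2.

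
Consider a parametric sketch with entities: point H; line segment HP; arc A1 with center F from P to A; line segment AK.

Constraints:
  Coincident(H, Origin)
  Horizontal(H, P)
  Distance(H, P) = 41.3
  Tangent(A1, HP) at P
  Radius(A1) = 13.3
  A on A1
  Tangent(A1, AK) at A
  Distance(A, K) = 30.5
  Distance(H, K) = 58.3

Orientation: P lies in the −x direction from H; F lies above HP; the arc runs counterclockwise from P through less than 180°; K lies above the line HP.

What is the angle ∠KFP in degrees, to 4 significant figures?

170.3°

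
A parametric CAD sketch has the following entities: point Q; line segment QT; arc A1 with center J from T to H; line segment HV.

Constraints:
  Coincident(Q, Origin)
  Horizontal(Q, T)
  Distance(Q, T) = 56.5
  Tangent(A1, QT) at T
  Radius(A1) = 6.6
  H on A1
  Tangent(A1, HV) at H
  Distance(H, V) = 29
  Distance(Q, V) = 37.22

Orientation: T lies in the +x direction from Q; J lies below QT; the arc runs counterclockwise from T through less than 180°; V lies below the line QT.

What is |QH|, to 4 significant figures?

52.09

Checks: Q.y = 0.00, T.y = 0.00 ✓; |JH| = 6.600 ✓; ∠(JH, HV) = 90.00° ✓; |HV| = 29.00 ✓; |QV| = 37.22 ✓.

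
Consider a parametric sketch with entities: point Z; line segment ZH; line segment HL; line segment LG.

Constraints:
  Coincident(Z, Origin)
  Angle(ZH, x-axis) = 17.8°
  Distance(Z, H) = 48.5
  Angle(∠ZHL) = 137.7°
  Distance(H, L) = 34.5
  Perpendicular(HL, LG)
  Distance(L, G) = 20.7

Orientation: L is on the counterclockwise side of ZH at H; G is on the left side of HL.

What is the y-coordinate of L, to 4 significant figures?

44.73

Z is at the origin; ZH runs at 17.8° with length 48.5, so H = 48.5·(cos 17.8°, sin 17.8°) = (46.18, 14.83). ∠ZHL = 137.7°, so HL runs at 17.8° + (180° − 137.7°) = 60.10° from the x-axis; with |HL| = 34.5, L = H + 34.5·(cos 60.10°, sin 60.10°) = (63.38, 44.73). So L.y = 44.73.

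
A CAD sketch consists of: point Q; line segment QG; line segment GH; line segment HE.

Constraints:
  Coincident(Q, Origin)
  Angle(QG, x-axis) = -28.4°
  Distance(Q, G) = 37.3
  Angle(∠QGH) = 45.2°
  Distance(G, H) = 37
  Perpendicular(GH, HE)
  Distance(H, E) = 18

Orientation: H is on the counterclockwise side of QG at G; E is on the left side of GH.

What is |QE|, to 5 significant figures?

13.658

Q is at the origin; QG runs at -28.4° with length 37.3, so G = 37.3·(cos -28.4°, sin -28.4°) = (32.811, -17.741). ∠QGH = 45.2°, so GH runs at -28.4° + (180° − 45.2°) = 106.40° from the x-axis; with |GH| = 37.0, H = G + 37.0·(cos 106.40°, sin 106.40°) = (22.364, 17.754). GH is perpendicular to HE; with |HE| = 18.0 on the left of GH, E = H + 18.0·(-0.95931, -0.28234) = (5.0966, 12.672). Then |QE| = |E − Q| = 13.658.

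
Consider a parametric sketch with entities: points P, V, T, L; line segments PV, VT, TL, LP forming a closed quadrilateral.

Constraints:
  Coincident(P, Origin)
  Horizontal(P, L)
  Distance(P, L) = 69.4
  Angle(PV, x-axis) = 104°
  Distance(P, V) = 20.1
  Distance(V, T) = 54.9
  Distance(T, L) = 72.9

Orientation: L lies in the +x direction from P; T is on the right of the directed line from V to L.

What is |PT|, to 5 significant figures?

34.858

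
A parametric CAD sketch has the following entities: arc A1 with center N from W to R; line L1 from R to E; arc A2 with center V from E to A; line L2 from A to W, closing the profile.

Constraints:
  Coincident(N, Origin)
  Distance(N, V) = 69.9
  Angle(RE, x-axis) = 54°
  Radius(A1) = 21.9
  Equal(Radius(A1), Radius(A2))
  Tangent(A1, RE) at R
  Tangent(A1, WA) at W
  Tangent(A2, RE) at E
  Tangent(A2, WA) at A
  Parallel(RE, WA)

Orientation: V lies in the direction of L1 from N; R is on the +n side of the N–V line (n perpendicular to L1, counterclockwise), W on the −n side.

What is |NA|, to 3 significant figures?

73.3

The slot axis is L1's direction at 54.0°, so u = (cos 54.0°, sin 54.0°) = (0.588, 0.809) and n = (−sin 54.0°, cos 54.0°) = (-0.809, 0.588). N is at the origin and V lies 69.9 along u from N, so V = 69.9·u = (41.1, 56.6). Tangency of A1 to both parallel lines with radius 21.9 puts R and W at N ± 21.9·n: R = (-17.7, 12.9), W = (17.7, -12.9). Equal radii place E and A the same way about V: E = V + 21.9·n = (23.4, 69.4), A = V − 21.9·n = (58.8, 43.7). Then |NA| = |A − N| = 73.3.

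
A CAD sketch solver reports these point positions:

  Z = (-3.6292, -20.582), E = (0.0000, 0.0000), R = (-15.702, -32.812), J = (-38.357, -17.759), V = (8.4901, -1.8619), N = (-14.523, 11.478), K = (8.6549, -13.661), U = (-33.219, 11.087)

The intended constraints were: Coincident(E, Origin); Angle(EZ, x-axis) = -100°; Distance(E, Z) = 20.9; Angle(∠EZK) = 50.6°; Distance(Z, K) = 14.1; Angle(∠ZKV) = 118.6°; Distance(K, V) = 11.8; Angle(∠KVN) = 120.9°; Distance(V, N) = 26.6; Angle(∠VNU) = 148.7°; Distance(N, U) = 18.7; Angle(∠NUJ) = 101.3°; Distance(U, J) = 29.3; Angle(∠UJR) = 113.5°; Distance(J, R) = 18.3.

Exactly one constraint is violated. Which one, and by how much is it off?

Distance(J, R) = 18.3 — off by 8.90.

E = (0.00, 0.00) ✓; EZ at -100.0° ✓; |EZ| = 20.90 ✓; ∠EZK = 50.60° ✓; |ZK| = 14.10 ✓; ∠ZKV = 118.6° ✓; |KV| = 11.80 ✓; ∠KVN = 120.9° ✓; |VN| = 26.60 ✓; ∠VNU = 148.7° ✓; |NU| = 18.70 ✓; ∠NUJ = 101.3° ✓; |UJ| = 29.30 ✓; ∠UJR = 113.5° ✓; |JR| = 27.20 ✗.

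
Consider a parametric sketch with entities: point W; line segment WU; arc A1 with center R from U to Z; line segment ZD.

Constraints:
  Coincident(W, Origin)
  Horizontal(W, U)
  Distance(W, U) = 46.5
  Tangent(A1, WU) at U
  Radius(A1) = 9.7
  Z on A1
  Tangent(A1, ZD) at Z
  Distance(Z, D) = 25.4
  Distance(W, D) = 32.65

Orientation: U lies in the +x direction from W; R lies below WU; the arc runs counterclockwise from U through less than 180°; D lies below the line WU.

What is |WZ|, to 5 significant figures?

39.147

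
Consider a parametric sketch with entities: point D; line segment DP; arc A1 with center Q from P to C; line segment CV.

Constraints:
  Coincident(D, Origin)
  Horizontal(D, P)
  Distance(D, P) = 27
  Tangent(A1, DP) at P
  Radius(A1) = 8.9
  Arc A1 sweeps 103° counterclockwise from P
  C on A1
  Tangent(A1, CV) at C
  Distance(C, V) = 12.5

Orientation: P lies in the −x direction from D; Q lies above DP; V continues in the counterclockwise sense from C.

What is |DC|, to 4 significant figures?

21.33

Since A1 is tangent to DP there, QP ⟂ DP, so Q = P + (0, 8.9) = (-27.00, 8.900). On A1, P sits at bearing -90° from Q; a 103° counterclockwise sweep puts C at bearing 13°, so C = Q + 8.9·(cos 13°, sin 13°) = (-18.33, 10.90). Then |DC| = |C − D| = 21.33.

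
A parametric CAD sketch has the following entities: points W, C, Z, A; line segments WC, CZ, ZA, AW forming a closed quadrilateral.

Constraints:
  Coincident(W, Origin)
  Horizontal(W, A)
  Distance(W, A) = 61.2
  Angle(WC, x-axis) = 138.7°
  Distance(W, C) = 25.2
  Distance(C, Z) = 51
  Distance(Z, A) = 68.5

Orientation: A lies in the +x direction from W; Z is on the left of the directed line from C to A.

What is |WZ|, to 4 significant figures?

55.32

W is at the origin; WA is horizontal with |WA| = 61.2 and A in +x, so A = (61.2, 0). WC runs at 138.7° with |WC| = 25.2, so C = (-18.93, 16.63). Z is determined by |CZ| = 51.0 and |ZA| = 68.5 together: it lies at the intersection of circle(C, 51.0) and circle(A, 68.5). With |CA| = 81.84, the foot of the radical line on CA is 28.14 from C and the perpendicular offset is √(51.0² − 28.14²) = 42.53. Taking the left-of-CA solution: Z = (17.27, 52.56).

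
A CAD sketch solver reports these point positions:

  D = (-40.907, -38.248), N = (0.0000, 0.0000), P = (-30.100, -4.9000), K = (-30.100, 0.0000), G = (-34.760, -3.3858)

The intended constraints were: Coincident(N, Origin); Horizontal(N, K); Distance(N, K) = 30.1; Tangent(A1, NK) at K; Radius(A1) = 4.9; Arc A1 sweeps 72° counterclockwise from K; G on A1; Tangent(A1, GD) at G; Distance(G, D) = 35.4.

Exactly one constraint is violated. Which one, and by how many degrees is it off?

Tangent(A1, GD) at G — off by 8.00°.

N = (0.00, 0.00) ✓; N.y = 0.00, K.y = 0.00 ✓; |NK| = 30.10 ✓; ∠(PK, KN) = 90.00° ✓; |PK| = 4.900 ✓; bearing(P→G) − bearing(P→K) = 72.00° ✓; |PG| = 4.900 ✓; ∠(PG, GD) = 82.00° ✗; |GD| = 35.40 ✓.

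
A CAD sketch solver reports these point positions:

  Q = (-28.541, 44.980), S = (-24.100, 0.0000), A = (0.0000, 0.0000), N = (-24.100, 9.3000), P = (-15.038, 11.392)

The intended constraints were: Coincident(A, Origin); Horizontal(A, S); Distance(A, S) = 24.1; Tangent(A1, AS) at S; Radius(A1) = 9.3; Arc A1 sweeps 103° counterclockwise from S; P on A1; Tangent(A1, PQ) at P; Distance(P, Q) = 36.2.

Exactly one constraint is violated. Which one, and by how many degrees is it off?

Tangent(A1, PQ) at P — off by 8.90°.

A = (0.00, 0.00) ✓; A.y = 0.00, S.y = 0.00 ✓; |AS| = 24.10 ✓; ∠(NS, SA) = 90.00° ✓; |NS| = 9.300 ✓; bearing(N→P) − bearing(N→S) = 103.0° ✓; |NP| = 9.300 ✓; ∠(NP, PQ) = 81.10° ✗; |PQ| = 36.20 ✓.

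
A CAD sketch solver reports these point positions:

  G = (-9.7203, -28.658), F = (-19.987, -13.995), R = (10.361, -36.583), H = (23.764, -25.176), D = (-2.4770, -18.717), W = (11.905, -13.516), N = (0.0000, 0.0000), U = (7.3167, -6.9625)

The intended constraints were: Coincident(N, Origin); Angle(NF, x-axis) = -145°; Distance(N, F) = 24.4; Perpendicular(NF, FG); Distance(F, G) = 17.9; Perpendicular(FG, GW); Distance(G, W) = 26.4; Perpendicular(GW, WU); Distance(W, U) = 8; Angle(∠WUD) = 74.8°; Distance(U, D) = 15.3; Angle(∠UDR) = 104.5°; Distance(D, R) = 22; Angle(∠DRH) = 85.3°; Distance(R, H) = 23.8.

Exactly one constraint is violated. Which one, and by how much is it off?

Distance(R, H) = 23.8 — off by 6.20.

N = (0.00, 0.00) ✓; NF at -145.0° ✓; |NF| = 24.40 ✓; ∠(NF, FG) = 90.00° ✓; |FG| = 17.90 ✓; ∠(FG, GW) = 90.00° ✓; |GW| = 26.40 ✓; ∠(GW, WU) = 90.00° ✓; |WU| = 8.000 ✓; ∠WUD = 74.80° ✓; |UD| = 15.30 ✓; ∠UDR = 104.5° ✓; |DR| = 22.00 ✓; ∠DRH = 85.30° ✓; |RH| = 17.60 ✗.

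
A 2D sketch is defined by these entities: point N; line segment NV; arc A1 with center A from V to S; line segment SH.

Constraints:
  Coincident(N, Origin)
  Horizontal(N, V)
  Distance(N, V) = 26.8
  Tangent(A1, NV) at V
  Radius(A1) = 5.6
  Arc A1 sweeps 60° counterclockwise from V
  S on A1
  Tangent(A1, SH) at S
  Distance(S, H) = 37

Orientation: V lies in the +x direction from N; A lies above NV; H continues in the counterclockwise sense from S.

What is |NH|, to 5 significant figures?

61.066

On A1, V sits at bearing -90° from A; a 60° counterclockwise sweep puts S at bearing -30°, so S = A + 5.6·(cos -30°, sin -30°) = (31.650, 2.8000). Tangency of A1 to SH means the radius AS is perpendicular to SH, so SH runs along (−sin -30°, cos -30°); with |SH| = 37.0, H = (50.150, 34.843). Then |NH| = |H − N| = 61.066.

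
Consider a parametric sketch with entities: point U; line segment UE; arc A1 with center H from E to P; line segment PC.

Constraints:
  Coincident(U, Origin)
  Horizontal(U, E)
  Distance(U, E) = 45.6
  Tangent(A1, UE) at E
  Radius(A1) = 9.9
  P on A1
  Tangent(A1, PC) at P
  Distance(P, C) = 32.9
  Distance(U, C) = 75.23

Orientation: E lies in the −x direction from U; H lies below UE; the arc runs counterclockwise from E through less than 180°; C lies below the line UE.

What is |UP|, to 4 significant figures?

55.52

Checks: U = (0.00, 0.00) ✓; |HP| = 9.900 ✓; ∠(HP, PC) = 90.00° ✓; |PC| = 32.90 ✓; |UC| = 75.23 ✓.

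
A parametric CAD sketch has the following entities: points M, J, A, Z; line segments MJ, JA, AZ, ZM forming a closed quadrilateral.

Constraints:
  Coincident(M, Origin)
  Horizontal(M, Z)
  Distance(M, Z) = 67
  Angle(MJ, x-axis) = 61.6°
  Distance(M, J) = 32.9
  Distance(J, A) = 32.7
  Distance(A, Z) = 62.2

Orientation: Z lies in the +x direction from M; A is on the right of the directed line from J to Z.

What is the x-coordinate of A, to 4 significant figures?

4.830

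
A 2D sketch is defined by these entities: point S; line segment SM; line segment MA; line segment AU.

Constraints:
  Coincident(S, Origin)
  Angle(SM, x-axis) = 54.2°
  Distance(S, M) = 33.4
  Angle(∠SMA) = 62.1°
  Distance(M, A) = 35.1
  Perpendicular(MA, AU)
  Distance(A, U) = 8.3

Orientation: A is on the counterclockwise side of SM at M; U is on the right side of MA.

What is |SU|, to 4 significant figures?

42.54

∠SMA = 62.1°, so MA runs at 54.2° + (180° − 62.1°) = 172.1° from the x-axis; with |MA| = 35.1, A = M + 35.1·(cos 172.1°, sin 172.1°) = (-15.23, 31.91). MA is perpendicular to AU; with |AU| = 8.3 on the right of MA, U = A + 8.3·(0.1374, 0.9905) = (-14.09, 40.14). Then |SU| = |U − S| = 42.54.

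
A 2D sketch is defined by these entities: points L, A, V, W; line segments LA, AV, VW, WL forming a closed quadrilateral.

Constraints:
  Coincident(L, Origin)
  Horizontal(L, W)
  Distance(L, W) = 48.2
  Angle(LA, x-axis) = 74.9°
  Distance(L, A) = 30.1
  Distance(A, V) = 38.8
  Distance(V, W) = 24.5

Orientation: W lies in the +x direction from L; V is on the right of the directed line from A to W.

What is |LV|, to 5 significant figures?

25.174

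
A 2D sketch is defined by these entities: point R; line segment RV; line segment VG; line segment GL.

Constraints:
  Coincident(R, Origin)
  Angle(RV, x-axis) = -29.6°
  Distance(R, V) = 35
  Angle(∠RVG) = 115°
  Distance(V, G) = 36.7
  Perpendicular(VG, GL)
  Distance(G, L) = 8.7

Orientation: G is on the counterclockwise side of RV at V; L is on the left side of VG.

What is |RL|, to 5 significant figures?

56.403

R is at the origin; RV runs at -29.6° with length 35.0, so V = 35.0·(cos -29.6°, sin -29.6°) = (30.432, -17.288). ∠RVG = 115.0°, so VG runs at -29.6° + (180° − 115.0°) = 35.400° from the x-axis; with |VG| = 36.7, G = V + 36.7·(cos 35.400°, sin 35.400°) = (60.348, 3.9717). The perpendicularity gives GL at right angles to VG; with |GL| = 8.7 on the left of VG, L = G + 8.7·(-0.57928, 0.81513) = (55.308, 11.063). Then |RL| = |L − R| = 56.403.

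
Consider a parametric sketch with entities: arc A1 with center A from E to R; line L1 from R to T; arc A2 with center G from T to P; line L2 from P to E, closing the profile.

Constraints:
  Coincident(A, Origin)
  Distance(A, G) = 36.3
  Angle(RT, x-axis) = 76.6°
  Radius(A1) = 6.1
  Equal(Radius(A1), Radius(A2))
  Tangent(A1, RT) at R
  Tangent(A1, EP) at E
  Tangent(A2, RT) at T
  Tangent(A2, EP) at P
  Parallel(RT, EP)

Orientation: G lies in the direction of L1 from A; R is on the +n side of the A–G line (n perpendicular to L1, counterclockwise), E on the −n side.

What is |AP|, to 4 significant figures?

36.81

Tangency of A1 to both parallel lines with radius 6.1 puts R and E at A ± 6.1·n: R = (-5.934, 1.414), E = (5.934, -1.414). Equal radii place T and P the same way about G: T = G + 6.1·n = (2.479, 36.73), P = G − 6.1·n = (14.35, 33.90). Then |AP| = |P − A| = 36.81.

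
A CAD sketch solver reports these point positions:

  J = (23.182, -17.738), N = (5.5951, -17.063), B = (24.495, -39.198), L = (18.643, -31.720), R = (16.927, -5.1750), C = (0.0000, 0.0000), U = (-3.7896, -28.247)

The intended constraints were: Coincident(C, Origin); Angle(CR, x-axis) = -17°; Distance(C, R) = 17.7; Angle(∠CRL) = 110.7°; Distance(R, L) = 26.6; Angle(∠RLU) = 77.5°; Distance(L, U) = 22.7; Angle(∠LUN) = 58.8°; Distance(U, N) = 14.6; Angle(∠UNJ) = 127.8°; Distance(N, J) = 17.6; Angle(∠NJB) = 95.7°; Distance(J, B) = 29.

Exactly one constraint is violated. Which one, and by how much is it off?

Distance(J, B) = 29 — off by 7.50.

C = (0.00, 0.00) ✓; CR at -17.00° ✓; |CR| = 17.70 ✓; ∠CRL = 110.7° ✓; |RL| = 26.60 ✓; ∠RLU = 77.50° ✓; |LU| = 22.70 ✓; ∠LUN = 58.80° ✓; |UN| = 14.60 ✓; ∠UNJ = 127.8° ✓; |NJ| = 17.60 ✓; ∠NJB = 95.70° ✓; |JB| = 21.50 ✗.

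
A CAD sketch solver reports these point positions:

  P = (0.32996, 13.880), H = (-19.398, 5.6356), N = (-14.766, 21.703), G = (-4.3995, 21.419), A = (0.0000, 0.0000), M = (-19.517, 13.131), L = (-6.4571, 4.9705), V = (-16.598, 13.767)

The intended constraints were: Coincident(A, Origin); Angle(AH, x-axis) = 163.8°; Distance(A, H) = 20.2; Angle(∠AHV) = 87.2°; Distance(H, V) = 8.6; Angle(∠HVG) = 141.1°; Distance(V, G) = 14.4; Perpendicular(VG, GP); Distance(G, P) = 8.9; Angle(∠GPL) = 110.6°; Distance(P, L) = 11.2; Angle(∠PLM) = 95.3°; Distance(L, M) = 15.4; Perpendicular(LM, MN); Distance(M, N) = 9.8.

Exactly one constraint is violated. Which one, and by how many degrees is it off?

Perpendicular(LM, MN) — off by 3.00°.

A = (0.00, 0.00) ✓; AH at 163.8° ✓; |AH| = 20.20 ✓; ∠AHV = 87.20° ✓; |HV| = 8.600 ✓; ∠HVG = 141.1° ✓; |VG| = 14.40 ✓; ∠(VG, GP) = 90.00° ✓; |GP| = 8.900 ✓; ∠GPL = 110.6° ✓; |PL| = 11.20 ✓; ∠PLM = 95.30° ✓; |LM| = 15.40 ✓; ∠(LM, MN) = 87.00° ✗; |MN| = 9.801 ✓.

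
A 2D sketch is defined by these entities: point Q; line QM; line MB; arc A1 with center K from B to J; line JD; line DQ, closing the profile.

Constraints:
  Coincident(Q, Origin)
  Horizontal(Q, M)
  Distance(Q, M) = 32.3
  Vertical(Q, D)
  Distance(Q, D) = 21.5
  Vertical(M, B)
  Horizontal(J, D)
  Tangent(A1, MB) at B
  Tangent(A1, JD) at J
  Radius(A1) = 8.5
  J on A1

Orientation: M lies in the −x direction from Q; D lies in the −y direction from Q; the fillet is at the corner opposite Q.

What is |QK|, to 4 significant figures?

27.12

QD is vertical with |QD| = 21.5 and D on the −y side, so D = (0.000, -21.50). The virtual corner opposite Q is at (-32.30, -21.50). The tangent condition forces KB to be normal to MB and tangency of A1 to JD means the radius KJ is perpendicular to JD, with radius 8.5, so the center K sits 8.5 in from both sides at K = (-23.80, -13.00). Then |QK| = |K − Q| = 27.12.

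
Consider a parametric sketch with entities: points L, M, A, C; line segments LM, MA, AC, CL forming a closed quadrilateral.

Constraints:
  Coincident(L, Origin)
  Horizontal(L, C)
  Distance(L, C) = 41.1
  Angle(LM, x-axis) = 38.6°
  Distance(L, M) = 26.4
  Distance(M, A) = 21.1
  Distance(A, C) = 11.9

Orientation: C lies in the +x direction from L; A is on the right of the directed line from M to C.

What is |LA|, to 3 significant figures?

29.6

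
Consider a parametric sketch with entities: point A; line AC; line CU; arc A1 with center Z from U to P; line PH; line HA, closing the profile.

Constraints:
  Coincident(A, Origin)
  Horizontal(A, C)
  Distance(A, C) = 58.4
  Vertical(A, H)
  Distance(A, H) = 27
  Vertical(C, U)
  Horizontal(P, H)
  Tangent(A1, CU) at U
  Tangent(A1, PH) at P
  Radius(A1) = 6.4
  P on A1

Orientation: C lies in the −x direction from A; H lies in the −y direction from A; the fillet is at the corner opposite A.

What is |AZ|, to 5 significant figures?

55.932

A is at the origin; AC is horizontal with |AC| = 58.4 and C on the −x side, so C = (-58.400, 0.0000). A and H share the same x with |AH| = 27.0 and H on the −y side, so H = (0.0000, -27.000). The virtual corner opposite A is at (-58.400, -27.000). Tangency of A1 to CU means the radius ZU is perpendicular to CU and A1 meets PH tangentially, so ZP is at right angles to PH, with radius 6.4, so the center Z sits 6.4 in from both sides at Z = (-52.000, -20.600). Then |AZ| = |Z − A| = 55.932.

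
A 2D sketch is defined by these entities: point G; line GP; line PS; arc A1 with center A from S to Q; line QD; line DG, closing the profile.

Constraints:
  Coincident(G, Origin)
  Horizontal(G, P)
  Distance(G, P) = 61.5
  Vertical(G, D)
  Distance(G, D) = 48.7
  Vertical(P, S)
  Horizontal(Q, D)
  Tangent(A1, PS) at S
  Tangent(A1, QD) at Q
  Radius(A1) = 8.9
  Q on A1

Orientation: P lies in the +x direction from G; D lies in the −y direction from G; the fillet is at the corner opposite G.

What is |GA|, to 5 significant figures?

65.961

G is at the origin; GP is horizontal with |GP| = 61.5 and P on the +x side, so P = (61.500, 0.0000). G and D share the same x with |GD| = 48.7 and D on the −y side, so D = (0.0000, -48.700). The virtual corner opposite G is at (61.500, -48.700). The tangent condition forces AS to be normal to PS and A1 meets QD tangentially, so AQ is at right angles to QD, with radius 8.9, so the center A sits 8.9 in from both sides at A = (52.600, -39.800). Then |GA| = |A − G| = 65.961.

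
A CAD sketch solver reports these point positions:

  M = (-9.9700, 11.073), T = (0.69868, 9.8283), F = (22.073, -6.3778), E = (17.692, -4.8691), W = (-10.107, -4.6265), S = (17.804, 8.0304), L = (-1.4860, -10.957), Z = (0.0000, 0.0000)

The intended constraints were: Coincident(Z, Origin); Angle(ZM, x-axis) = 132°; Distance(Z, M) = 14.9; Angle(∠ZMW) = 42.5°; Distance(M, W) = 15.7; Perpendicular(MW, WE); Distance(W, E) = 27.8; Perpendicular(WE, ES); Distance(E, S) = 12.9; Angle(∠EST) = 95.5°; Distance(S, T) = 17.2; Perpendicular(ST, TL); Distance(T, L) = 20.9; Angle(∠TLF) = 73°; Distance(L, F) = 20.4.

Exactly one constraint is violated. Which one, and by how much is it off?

Distance(L, F) = 20.4 — off by 3.60.

Z = (0.00, 0.00) ✓; ZM at 132.0° ✓; |ZM| = 14.90 ✓; ∠ZMW = 42.50° ✓; |MW| = 15.70 ✓; ∠(MW, WE) = 90.00° ✓; |WE| = 27.80 ✓; ∠(WE, ES) = 90.00° ✓; |ES| = 12.90 ✓; ∠EST = 95.50° ✓; |ST| = 17.20 ✓; ∠(ST, TL) = 90.00° ✓; |TL| = 20.90 ✓; ∠TLF = 73.00° ✓; |LF| = 24.00 ✗.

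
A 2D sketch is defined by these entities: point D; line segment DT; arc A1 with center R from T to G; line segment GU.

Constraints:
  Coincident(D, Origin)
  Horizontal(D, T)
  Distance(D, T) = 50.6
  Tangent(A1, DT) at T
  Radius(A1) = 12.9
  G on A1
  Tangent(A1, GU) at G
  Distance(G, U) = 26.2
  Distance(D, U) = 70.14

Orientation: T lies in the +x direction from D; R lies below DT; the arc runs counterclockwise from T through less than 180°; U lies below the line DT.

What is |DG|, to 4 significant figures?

45.48

Checks: |RG| = 12.90 ✓; ∠(RG, GU) = 90.00° ✓; |GU| = 26.20 ✓; |DU| = 70.14 ✓.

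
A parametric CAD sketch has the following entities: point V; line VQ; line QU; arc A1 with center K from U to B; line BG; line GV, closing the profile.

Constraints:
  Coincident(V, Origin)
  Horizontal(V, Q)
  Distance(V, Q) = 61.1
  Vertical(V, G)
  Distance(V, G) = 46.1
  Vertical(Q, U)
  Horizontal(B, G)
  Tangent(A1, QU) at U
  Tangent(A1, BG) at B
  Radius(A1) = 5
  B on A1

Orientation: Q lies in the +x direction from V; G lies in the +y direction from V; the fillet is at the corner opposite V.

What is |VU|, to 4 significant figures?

73.64

V is at the origin; VQ is horizontal with |VQ| = 61.1 and Q on the +x side, so Q = (61.10, 0.000). V and G share the same x with |VG| = 46.1 and G on the +y side, so G = (0.000, 46.10). The virtual corner opposite V is at (61.10, 46.10). The tangent condition forces KU to be normal to QU and A1 meets BG tangentially, so KB is at right angles to BG, with radius 5.0, so the center K sits 5.0 in from both sides at K = (56.10, 41.10). That places the tangent points at U = (61.10, 41.10) on QU and B = (56.10, 46.10) on BG. Then |VU| = |U − V| = 73.64.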